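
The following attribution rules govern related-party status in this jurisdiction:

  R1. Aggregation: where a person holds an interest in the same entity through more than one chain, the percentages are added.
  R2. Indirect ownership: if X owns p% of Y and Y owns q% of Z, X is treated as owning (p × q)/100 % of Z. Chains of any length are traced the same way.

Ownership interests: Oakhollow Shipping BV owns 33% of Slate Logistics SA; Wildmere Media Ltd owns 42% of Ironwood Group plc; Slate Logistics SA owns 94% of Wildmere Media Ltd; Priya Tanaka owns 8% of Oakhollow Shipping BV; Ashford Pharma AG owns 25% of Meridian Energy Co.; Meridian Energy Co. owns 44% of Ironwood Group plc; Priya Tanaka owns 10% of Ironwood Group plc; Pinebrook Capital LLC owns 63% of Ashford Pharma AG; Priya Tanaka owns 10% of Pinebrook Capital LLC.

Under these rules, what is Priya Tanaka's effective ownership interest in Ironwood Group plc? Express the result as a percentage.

11.735272%

Chain via Pinebrook Capital LLC → Ashford Pharma AG → Meridian Energy Co. (R2): 10% × 63% × 25% × 44% = 0.693% of Ironwood Group plc.
Chain via Oakhollow Shipping BV → Slate Logistics SA → Wildmere Media Ltd (R2): 8% × 33% × 94% × 42% = 1.042272% of Ironwood Group plc.
Direct interest in Ironwood Group plc: 10%.
Aggregating (R1): 0.693% + 1.042272% + 10% = 11.735272%.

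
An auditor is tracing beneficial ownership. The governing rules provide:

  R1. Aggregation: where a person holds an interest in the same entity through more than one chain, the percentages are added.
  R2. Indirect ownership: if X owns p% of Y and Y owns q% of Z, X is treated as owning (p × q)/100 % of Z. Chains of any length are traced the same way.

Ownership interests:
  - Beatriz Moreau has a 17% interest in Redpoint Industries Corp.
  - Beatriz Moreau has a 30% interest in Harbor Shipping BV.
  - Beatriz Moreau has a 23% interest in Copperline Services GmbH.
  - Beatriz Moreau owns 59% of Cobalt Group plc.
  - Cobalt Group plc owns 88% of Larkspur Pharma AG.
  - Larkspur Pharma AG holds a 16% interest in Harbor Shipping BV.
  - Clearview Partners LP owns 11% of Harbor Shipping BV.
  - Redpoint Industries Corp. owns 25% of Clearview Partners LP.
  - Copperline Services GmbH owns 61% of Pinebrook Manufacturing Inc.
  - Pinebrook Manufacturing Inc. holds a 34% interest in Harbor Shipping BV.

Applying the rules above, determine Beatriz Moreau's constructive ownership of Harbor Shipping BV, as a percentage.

Chain via Cobalt Group plc → Larkspur Pharma AG (R2): 59% × 88% × 16% = 8.3072% of Harbor Shipping BV.
Chain via Copperline Services GmbH → Pinebrook Manufacturing Inc. (R2): 23% × 61% × 34% = 4.7702% of Harbor Shipping BV.
Chain via Redpoint Industries Corp. → Clearview Partners LP (R2): 17% × 25% × 11% = 0.4675% of Harbor Shipping BV.
Direct interest in Harbor Shipping BV: 30%.
Aggregating (R1): 8.3072% + 4.7702% + 0.4675% + 30% = 43.5449%.

43.5449%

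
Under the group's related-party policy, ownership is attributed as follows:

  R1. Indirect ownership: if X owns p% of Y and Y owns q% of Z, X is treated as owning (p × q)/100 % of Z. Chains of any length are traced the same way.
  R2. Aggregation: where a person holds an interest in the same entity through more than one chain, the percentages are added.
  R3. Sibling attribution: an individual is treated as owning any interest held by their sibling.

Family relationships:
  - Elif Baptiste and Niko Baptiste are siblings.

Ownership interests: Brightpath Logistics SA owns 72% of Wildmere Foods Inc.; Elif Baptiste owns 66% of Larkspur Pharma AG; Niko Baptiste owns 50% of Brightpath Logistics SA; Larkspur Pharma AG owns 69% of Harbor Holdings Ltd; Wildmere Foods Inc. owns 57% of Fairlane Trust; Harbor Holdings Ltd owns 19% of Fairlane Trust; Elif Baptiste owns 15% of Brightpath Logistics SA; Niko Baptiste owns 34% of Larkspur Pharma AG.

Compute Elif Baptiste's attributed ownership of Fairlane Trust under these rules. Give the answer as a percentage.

39.786%

By sibling attribution (R3), Elif Baptiste is treated as also owning Niko Baptiste's interest in Brightpath Logistics SA, giving 15% + 50% = 65%.
By sibling attribution (R3), Elif Baptiste is treated as also owning Niko Baptiste's interest in Larkspur Pharma AG, giving 66% + 34% = 100%.
Chain via Brightpath Logistics SA → Wildmere Foods Inc. (R1): 65% × 72% × 57% = 26.676% of Fairlane Trust.
Chain via Larkspur Pharma AG → Harbor Holdings Ltd (R1): 100% × 69% × 19% = 13.11% of Fairlane Trust.
Aggregating (R2): 26.676% + 13.11% = 39.786%.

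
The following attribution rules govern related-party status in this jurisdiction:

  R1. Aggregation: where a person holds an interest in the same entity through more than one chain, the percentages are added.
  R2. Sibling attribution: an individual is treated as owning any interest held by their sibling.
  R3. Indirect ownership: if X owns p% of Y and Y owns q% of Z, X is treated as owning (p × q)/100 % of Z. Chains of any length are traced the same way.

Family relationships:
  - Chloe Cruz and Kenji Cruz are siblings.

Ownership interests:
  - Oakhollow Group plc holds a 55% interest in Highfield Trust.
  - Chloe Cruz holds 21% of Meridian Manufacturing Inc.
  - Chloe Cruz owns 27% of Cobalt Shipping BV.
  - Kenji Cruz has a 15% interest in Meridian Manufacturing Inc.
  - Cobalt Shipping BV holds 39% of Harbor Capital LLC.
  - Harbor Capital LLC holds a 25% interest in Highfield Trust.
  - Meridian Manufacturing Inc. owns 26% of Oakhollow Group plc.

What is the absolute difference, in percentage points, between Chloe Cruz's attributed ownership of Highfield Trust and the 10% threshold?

By sibling attribution (R2), Chloe Cruz is treated as also owning Kenji Cruz's interest in Meridian Manufacturing Inc, giving 21% + 15% = 36%.
Chain via Cobalt Shipping BV → Harbor Capital LLC (R3): 27% × 39% × 25% = 2.6325% of Highfield Trust.
Chain via Meridian Manufacturing Inc. → Oakhollow Group plc (R3): 36% × 26% × 55% = 5.148% of Highfield Trust.
Aggregating (R1): 2.6325% + 5.148% = 7.7805%.
7.7805% falls short of the 10% threshold by 2.2195 percentage points.

2.2195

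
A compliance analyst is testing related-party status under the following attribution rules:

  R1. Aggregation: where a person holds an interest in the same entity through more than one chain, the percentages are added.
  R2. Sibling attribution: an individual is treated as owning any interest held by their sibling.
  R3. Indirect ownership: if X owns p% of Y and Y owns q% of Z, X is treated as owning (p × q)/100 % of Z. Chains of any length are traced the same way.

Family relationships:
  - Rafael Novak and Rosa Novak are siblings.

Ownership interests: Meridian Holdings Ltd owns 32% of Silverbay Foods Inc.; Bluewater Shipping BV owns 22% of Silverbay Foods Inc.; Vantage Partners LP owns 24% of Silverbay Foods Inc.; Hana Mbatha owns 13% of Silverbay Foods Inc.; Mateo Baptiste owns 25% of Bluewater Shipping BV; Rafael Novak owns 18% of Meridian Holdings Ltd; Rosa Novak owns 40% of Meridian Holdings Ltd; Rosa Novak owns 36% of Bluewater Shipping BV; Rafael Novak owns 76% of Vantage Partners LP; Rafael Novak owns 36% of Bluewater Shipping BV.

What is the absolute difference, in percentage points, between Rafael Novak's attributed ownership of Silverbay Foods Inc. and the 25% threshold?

27.64

By sibling attribution (R2), Rafael Novak is treated as also owning Rosa Novak's interest in Meridian Holdings Ltd, giving 18% + 40% = 58%.
By sibling attribution (R2), Rafael Novak is treated as also owning Rosa Novak's interest in Bluewater Shipping BV, giving 36% + 36% = 72%.
Chain via Vantage Partners LP (R3): 76% × 24% = 18.24% of Silverbay Foods Inc.
Chain via Meridian Holdings Ltd (R3): 58% × 32% = 18.56% of Silverbay Foods Inc.
Chain via Bluewater Shipping BV (R3): 72% × 22% = 15.84% of Silverbay Foods Inc.
Aggregating (R1): 18.24% + 18.56% + 15.84% = 52.64%.
52.64% exceeds the 25% threshold by 27.64 percentage points.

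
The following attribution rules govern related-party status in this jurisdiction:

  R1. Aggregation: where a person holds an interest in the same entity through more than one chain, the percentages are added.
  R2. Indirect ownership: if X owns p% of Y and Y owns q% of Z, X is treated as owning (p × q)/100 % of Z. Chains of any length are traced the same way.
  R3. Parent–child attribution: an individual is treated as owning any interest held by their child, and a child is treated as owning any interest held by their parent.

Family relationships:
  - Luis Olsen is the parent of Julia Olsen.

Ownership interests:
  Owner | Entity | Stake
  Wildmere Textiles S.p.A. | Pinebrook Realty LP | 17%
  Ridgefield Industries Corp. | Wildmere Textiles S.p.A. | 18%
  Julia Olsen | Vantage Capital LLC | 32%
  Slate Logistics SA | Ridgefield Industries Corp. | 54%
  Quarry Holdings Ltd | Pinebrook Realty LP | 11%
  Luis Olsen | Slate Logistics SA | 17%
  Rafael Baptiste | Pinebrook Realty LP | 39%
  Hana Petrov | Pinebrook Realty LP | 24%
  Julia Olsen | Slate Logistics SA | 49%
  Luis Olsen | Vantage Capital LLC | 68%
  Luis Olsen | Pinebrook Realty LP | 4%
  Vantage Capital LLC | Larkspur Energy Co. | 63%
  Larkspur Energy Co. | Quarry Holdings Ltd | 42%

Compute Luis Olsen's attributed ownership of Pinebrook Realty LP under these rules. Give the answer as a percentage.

8.001184%

By parent–child attribution (R3), Luis Olsen is treated as also owning Julia Olsen's interest in Slate Logistics SA, giving 17% + 49% = 66%.
By parent–child attribution (R3), Luis Olsen is treated as also owning Julia Olsen's interest in Vantage Capital LLC, giving 68% + 32% = 100%.
Chain via Slate Logistics SA → Ridgefield Industries Corp. → Wildmere Textiles S.p.A. (R2): 66% × 54% × 18% × 17% = 1.090584% of Pinebrook Realty LP.
Chain via Vantage Capital LLC → Larkspur Energy Co. → Quarry Holdings Ltd (R2): 100% × 63% × 42% × 11% = 2.9106% of Pinebrook Realty LP.
Direct interest in Pinebrook Realty LP: 4%.
Aggregating (R1): 1.090584% + 2.9106% + 4% = 8.001184%.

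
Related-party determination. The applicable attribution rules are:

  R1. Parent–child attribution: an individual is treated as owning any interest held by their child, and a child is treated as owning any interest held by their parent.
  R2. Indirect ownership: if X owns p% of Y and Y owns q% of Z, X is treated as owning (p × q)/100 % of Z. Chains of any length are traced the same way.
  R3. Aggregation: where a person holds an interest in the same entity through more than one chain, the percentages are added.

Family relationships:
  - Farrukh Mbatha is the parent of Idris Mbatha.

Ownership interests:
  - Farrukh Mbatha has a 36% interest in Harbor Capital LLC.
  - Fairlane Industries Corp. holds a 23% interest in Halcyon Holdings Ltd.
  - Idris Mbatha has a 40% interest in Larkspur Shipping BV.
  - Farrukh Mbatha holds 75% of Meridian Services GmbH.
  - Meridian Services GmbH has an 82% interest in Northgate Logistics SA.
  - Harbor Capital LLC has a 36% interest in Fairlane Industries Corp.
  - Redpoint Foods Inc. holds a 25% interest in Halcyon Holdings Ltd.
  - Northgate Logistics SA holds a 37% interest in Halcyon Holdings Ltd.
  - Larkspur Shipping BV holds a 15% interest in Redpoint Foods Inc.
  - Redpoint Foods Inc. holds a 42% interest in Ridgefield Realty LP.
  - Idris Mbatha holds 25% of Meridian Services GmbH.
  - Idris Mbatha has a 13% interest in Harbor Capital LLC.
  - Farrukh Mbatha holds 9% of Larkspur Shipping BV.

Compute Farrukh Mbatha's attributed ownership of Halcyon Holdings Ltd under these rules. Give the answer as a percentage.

By parent–child attribution (R1), Farrukh Mbatha is treated as also owning Idris Mbatha's interest in Harbor Capital LLC, giving 36% + 13% = 49%.
By parent–child attribution (R1), Farrukh Mbatha is treated as also owning Idris Mbatha's interest in Larkspur Shipping BV, giving 9% + 40% = 49%.
By parent–child attribution (R1), Farrukh Mbatha is treated as also owning Idris Mbatha's interest in Meridian Services GmbH, giving 75% + 25% = 100%.
Chain via Harbor Capital LLC → Fairlane Industries Corp. (R2): 49% × 36% × 23% = 4.0572% of Halcyon Holdings Ltd.
Chain via Larkspur Shipping BV → Redpoint Foods Inc. (R2): 49% × 15% × 25% = 1.8375% of Halcyon Holdings Ltd.
Chain via Meridian Services GmbH → Northgate Logistics SA (R2): 100% × 82% × 37% = 30.34% of Halcyon Holdings Ltd.
Aggregating (R3): 4.0572% + 1.8375% + 30.34% = 36.2347%.

36.2347%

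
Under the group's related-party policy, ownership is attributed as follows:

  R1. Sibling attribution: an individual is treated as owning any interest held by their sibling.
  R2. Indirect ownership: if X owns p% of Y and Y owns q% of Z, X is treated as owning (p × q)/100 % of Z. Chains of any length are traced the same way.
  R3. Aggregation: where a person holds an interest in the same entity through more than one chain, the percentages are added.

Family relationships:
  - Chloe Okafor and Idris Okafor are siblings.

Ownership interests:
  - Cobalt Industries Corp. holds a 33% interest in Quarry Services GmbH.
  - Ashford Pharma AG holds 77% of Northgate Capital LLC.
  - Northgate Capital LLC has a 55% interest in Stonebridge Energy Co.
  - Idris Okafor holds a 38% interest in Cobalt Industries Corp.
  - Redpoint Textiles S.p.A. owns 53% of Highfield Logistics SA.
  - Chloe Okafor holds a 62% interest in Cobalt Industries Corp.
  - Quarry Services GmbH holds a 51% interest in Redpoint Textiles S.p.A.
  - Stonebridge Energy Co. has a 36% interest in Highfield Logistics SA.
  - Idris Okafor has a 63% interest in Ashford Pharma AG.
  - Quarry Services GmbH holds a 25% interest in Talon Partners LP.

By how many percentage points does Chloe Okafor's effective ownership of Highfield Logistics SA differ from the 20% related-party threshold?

By sibling attribution (R1), Chloe Okafor is treated as also owning Idris Okafor's interest in Cobalt Industries Corp, giving 62% + 38% = 100%.
By sibling attribution (R1), Chloe Okafor is treated as owning Idris Okafor's 63% interest in Ashford Pharma AG.
Chain via Cobalt Industries Corp. → Quarry Services GmbH → Redpoint Textiles S.p.A. (R2): 100% × 33% × 51% × 53% = 8.9199% of Highfield Logistics SA.
Chain via Ashford Pharma AG → Northgate Capital LLC → Stonebridge Energy Co. (R2): 63% × 77% × 55% × 36% = 9.60498% of Highfield Logistics SA.
Aggregating (R3): 8.9199% + 9.60498% = 18.52488%.
18.52488% falls short of the 20% threshold by 1.47512 percentage points.

1.47512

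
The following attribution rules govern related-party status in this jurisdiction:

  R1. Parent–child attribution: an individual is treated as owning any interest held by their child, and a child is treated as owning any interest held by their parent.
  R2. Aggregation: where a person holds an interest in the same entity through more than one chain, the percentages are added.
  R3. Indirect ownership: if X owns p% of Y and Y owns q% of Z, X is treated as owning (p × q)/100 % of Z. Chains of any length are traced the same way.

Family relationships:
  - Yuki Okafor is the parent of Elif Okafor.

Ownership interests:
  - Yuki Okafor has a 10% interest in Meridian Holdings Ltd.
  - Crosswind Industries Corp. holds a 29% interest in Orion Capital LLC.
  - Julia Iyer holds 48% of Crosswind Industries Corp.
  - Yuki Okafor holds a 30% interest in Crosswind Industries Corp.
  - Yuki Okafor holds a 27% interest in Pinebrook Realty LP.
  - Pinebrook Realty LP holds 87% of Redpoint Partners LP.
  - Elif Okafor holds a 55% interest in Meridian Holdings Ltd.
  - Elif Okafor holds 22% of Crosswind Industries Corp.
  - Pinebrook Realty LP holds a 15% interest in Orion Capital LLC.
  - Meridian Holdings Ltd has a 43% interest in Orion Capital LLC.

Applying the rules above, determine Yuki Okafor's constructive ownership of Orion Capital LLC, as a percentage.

By parent–child attribution (R1), Yuki Okafor is treated as also owning Elif Okafor's interest in Crosswind Industries Corp, giving 30% + 22% = 52%.
By parent–child attribution (R1), Yuki Okafor is treated as also owning Elif Okafor's interest in Meridian Holdings Ltd, giving 10% + 55% = 65%.
Chain via Crosswind Industries Corp. (R3): 52% × 29% = 15.08% of Orion Capital LLC.
Chain via Meridian Holdings Ltd (R3): 65% × 43% = 27.95% of Orion Capital LLC.
Chain via Pinebrook Realty LP (R3): 27% × 15% = 4.05% of Orion Capital LLC.
Aggregating (R2): 15.08% + 27.95% + 4.05% = 47.08%.

47.08%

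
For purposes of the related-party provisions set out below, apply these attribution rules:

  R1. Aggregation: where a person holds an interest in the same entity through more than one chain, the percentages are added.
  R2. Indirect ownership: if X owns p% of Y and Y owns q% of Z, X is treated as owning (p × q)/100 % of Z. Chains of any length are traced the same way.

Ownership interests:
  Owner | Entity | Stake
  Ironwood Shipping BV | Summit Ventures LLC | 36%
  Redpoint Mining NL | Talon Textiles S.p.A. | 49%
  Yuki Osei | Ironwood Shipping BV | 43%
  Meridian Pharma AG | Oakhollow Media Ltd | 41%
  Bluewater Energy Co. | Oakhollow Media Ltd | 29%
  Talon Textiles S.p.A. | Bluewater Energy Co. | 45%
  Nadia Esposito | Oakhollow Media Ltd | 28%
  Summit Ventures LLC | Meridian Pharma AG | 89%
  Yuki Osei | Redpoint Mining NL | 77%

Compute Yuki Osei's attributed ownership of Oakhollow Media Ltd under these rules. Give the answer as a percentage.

10.572417%

Chain via Redpoint Mining NL → Talon Textiles S.p.A. → Bluewater Energy Co. (R2): 77% × 49% × 45% × 29% = 4.923765% of Oakhollow Media Ltd.
Chain via Ironwood Shipping BV → Summit Ventures LLC → Meridian Pharma AG (R2): 43% × 36% × 89% × 41% = 5.648652% of Oakhollow Media Ltd.
Aggregating (R1): 4.923765% + 5.648652% = 10.572417%.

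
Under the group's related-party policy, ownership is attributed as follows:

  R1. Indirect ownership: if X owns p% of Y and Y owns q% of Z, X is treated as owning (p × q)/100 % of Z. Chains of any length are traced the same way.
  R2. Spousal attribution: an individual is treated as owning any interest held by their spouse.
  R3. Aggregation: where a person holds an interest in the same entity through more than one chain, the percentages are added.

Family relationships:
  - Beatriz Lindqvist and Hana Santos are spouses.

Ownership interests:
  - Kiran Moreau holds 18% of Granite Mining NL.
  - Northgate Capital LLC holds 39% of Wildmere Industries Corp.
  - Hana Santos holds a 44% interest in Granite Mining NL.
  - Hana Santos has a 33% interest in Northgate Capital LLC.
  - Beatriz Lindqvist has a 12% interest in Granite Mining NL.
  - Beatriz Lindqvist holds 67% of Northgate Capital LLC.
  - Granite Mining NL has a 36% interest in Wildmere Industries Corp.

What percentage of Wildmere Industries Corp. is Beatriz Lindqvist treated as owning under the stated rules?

59.16%

By spousal attribution (R2), Beatriz Lindqvist is treated as also owning Hana Santos's interest in Northgate Capital LLC, giving 67% + 33% = 100%.
By spousal attribution (R2), Beatriz Lindqvist is treated as also owning Hana Santos's interest in Granite Mining NL, giving 12% + 44% = 56%.
Chain via Northgate Capital LLC (R1): 100% × 39% = 39% of Wildmere Industries Corp.
Chain via Granite Mining NL (R1): 56% × 36% = 20.16% of Wildmere Industries Corp.
Aggregating (R3): 39% + 20.16% = 59.16%.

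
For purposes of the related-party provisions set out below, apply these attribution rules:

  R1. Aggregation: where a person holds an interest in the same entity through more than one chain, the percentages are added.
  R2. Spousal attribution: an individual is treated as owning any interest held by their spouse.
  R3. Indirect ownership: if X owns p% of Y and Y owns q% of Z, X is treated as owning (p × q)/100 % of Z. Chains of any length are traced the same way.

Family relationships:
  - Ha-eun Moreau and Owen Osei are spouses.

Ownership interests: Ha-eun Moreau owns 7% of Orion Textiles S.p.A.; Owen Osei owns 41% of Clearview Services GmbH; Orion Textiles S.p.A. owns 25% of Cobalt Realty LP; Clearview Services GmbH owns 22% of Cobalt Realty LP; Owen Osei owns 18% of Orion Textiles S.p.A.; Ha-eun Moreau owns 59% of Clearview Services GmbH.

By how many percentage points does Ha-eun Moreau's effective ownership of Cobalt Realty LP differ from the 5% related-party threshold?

By spousal attribution (R2), Ha-eun Moreau is treated as also owning Owen Osei's interest in Orion Textiles S.p.A, giving 7% + 18% = 25%.
By spousal attribution (R2), Ha-eun Moreau is treated as also owning Owen Osei's interest in Clearview Services GmbH, giving 59% + 41% = 100%.
Chain via Orion Textiles S.p.A. (R3): 25% × 25% = 6.25% of Cobalt Realty LP.
Chain via Clearview Services GmbH (R3): 100% × 22% = 22% of Cobalt Realty LP.
Aggregating (R1): 6.25% + 22% = 28.25%.
28.25% exceeds the 5% threshold by 23.25 percentage points.

23.25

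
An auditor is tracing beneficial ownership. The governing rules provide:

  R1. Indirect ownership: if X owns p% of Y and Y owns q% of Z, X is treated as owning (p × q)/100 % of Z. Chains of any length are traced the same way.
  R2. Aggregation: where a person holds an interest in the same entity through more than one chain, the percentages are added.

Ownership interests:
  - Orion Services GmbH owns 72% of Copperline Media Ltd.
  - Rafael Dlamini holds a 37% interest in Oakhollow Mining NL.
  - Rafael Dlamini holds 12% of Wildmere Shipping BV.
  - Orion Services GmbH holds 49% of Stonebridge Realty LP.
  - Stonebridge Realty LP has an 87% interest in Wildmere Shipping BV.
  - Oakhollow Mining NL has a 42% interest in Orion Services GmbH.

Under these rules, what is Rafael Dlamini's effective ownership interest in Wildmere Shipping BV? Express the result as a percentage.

Chain via Oakhollow Mining NL → Orion Services GmbH → Stonebridge Realty LP (R1): 37% × 42% × 49% × 87% = 6.624702% of Wildmere Shipping BV.
Direct interest in Wildmere Shipping BV: 12%.
Aggregating (R2): 6.624702% + 12% = 18.624702%.

18.624702%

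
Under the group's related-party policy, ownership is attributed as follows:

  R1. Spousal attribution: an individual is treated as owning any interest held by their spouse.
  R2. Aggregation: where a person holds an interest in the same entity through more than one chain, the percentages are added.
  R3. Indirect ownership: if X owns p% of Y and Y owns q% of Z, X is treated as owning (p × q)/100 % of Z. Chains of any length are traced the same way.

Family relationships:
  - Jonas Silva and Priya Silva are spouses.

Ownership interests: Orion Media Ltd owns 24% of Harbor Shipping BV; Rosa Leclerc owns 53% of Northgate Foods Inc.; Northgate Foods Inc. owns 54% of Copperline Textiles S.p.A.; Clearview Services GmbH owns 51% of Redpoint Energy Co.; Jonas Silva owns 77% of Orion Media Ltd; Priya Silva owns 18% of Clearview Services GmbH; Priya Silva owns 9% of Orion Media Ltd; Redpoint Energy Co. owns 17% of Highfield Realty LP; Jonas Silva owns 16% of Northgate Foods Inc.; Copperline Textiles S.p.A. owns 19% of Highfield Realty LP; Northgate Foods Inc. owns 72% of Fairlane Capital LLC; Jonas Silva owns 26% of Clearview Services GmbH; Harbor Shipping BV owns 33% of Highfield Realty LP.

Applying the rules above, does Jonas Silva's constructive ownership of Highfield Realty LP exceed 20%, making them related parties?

No

By spousal attribution (R1), Jonas Silva is treated as also owning Priya Silva's interest in Orion Media Ltd, giving 77% + 9% = 86%.
By spousal attribution (R1), Jonas Silva is treated as also owning Priya Silva's interest in Clearview Services GmbH, giving 26% + 18% = 44%.
Chain via Northgate Foods Inc. → Copperline Textiles S.p.A. (R3): 16% × 54% × 19% = 1.6416% of Highfield Realty LP.
Chain via Orion Media Ltd → Harbor Shipping BV (R3): 86% × 24% × 33% = 6.8112% of Highfield Realty LP.
Chain via Clearview Services GmbH → Redpoint Energy Co. (R3): 44% × 51% × 17% = 3.8148% of Highfield Realty LP.
Aggregating (R2): 1.6416% + 6.8112% + 3.8148% = 12.2676%.
12.2676% does not exceed the 20% threshold, so Jonas is not a related party to Highfield Realty LP.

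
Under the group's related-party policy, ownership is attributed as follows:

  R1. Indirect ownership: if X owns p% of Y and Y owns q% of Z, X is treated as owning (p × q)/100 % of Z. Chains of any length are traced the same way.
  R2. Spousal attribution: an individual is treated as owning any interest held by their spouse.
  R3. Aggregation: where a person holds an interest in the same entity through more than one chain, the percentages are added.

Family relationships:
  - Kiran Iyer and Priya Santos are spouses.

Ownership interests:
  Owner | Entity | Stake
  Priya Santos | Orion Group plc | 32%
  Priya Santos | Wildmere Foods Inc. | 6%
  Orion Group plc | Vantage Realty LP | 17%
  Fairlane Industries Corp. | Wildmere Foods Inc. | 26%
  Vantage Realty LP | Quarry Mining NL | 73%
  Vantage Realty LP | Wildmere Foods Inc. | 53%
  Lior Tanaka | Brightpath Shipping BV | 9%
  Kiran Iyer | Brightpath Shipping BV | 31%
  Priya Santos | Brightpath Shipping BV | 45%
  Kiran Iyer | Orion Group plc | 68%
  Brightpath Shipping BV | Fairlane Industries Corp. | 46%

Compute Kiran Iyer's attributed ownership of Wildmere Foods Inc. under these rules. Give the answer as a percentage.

24.0996%

By spousal attribution (R2), Kiran Iyer is treated as also owning Priya Santos's interest in Orion Group plc, giving 68% + 32% = 100%.
By spousal attribution (R2), Kiran Iyer is treated as also owning Priya Santos's interest in Brightpath Shipping BV, giving 31% + 45% = 76%.
By spousal attribution (R2), Kiran Iyer is treated as owning Priya Santos's 6% interest in Wildmere Foods Inc.
Chain via Orion Group plc → Vantage Realty LP (R1): 100% × 17% × 53% = 9.01% of Wildmere Foods Inc.
Chain via Brightpath Shipping BV → Fairlane Industries Corp. (R1): 76% × 46% × 26% = 9.0896% of Wildmere Foods Inc.
Direct interest in Wildmere Foods Inc: 6%.
Aggregating (R3): 9.01% + 9.0896% + 6% = 24.0996%.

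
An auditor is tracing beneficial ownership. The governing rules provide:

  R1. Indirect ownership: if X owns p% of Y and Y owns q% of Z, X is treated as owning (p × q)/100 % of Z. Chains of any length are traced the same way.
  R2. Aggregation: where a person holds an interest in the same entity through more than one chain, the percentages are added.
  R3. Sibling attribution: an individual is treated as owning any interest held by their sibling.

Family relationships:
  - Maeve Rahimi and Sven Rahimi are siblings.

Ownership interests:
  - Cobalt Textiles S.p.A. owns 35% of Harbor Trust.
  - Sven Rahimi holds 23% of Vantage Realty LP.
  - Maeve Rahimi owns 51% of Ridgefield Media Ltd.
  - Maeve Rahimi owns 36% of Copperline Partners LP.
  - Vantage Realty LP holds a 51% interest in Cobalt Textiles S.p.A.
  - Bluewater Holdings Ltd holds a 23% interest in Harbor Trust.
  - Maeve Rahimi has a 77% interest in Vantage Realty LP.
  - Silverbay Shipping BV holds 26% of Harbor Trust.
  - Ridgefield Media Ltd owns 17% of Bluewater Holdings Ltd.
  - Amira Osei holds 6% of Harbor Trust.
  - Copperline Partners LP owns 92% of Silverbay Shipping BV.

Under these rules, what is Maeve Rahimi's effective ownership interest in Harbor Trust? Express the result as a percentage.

28.4553%

By sibling attribution (R3), Maeve Rahimi is treated as also owning Sven Rahimi's interest in Vantage Realty LP, giving 77% + 23% = 100%.
Chain via Copperline Partners LP → Silverbay Shipping BV (R1): 36% × 92% × 26% = 8.6112% of Harbor Trust.
Chain via Ridgefield Media Ltd → Bluewater Holdings Ltd (R1): 51% × 17% × 23% = 1.9941% of Harbor Trust.
Chain via Vantage Realty LP → Cobalt Textiles S.p.A. (R1): 100% × 51% × 35% = 17.85% of Harbor Trust.
Aggregating (R2): 8.6112% + 1.9941% + 17.85% = 28.4553%.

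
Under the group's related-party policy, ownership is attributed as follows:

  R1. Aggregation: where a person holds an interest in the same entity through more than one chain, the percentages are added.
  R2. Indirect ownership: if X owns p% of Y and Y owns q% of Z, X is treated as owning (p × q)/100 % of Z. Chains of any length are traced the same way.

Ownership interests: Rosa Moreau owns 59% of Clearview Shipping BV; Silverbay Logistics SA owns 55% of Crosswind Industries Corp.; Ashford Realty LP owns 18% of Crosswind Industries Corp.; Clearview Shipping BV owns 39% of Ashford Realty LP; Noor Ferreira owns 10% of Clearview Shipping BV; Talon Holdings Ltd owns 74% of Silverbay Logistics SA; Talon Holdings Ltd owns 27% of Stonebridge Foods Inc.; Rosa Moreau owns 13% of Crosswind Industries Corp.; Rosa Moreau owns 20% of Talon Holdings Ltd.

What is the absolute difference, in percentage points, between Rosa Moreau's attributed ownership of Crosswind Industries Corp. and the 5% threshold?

20.2818

Chain via Talon Holdings Ltd → Silverbay Logistics SA (R2): 20% × 74% × 55% = 8.14% of Crosswind Industries Corp.
Chain via Clearview Shipping BV → Ashford Realty LP (R2): 59% × 39% × 18% = 4.1418% of Crosswind Industries Corp.
Direct interest in Crosswind Industries Corp: 13%.
Aggregating (R1): 8.14% + 4.1418% + 13% = 25.2818%.
25.2818% exceeds the 5% threshold by 20.2818 percentage points.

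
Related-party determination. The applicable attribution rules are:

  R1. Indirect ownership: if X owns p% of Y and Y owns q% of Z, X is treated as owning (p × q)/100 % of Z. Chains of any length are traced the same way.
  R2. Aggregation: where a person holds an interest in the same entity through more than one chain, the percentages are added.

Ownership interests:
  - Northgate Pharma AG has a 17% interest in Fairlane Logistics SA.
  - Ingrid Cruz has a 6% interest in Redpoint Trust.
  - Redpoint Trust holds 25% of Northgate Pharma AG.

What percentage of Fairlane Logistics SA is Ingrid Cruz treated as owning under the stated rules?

Chain via Redpoint Trust → Northgate Pharma AG (R1): 6% × 25% × 17% = 0.255% of Fairlane Logistics SA.

0.255%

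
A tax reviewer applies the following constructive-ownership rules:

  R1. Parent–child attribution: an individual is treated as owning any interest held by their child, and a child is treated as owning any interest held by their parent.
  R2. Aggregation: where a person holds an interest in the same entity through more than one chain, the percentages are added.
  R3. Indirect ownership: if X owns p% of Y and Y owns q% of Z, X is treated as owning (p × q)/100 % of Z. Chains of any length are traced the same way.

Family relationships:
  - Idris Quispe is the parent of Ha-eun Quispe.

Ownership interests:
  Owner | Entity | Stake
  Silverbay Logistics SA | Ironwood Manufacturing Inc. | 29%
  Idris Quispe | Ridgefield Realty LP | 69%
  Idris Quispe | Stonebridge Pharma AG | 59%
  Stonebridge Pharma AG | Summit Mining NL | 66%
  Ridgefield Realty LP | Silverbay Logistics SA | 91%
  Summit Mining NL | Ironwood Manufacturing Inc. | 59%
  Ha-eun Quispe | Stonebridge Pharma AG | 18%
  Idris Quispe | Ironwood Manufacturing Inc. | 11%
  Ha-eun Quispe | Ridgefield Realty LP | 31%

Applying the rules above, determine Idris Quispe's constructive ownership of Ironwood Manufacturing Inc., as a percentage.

67.3738%

By parent–child attribution (R1), Idris Quispe is treated as also owning Ha-eun Quispe's interest in Stonebridge Pharma AG, giving 59% + 18% = 77%.
By parent–child attribution (R1), Idris Quispe is treated as also owning Ha-eun Quispe's interest in Ridgefield Realty LP, giving 69% + 31% = 100%.
Chain via Stonebridge Pharma AG → Summit Mining NL (R3): 77% × 66% × 59% = 29.9838% of Ironwood Manufacturing Inc.
Chain via Ridgefield Realty LP → Silverbay Logistics SA (R3): 100% × 91% × 29% = 26.39% of Ironwood Manufacturing Inc.
Direct interest in Ironwood Manufacturing Inc: 11%.
Aggregating (R2): 29.9838% + 26.39% + 11% = 67.3738%.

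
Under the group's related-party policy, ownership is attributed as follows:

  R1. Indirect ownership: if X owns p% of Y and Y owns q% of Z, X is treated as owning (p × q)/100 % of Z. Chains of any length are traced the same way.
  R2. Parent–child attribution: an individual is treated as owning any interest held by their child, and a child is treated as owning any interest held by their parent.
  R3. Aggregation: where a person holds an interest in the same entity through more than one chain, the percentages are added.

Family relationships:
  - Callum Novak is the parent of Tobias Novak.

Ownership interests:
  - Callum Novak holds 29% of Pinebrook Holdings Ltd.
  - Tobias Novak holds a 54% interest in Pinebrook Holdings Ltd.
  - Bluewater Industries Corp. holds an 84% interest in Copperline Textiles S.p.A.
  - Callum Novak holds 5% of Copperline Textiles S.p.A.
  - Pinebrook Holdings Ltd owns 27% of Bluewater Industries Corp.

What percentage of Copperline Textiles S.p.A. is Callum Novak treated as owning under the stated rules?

By parent–child attribution (R2), Callum Novak is treated as also owning Tobias Novak's interest in Pinebrook Holdings Ltd, giving 29% + 54% = 83%.
Chain via Pinebrook Holdings Ltd → Bluewater Industries Corp. (R1): 83% × 27% × 84% = 18.8244% of Copperline Textiles S.p.A.
Direct interest in Copperline Textiles S.p.A: 5%.
Aggregating (R3): 18.8244% + 5% = 23.8244%.

23.8244%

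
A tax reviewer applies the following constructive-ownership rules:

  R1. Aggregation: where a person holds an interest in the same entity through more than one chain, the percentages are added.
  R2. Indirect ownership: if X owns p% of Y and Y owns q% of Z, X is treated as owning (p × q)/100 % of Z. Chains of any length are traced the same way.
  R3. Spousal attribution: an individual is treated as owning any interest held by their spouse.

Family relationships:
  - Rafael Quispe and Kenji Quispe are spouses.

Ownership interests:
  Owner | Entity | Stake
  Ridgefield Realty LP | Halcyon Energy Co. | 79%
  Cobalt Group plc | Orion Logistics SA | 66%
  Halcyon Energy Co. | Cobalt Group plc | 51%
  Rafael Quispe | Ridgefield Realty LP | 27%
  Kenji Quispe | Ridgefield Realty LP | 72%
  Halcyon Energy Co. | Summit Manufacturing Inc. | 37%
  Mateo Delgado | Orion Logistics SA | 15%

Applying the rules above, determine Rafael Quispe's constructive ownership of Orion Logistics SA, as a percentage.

By spousal attribution (R3), Rafael Quispe is treated as also owning Kenji Quispe's interest in Ridgefield Realty LP, giving 27% + 72% = 99%.
Chain via Ridgefield Realty LP → Halcyon Energy Co. → Cobalt Group plc (R2): 99% × 79% × 51% × 66% = 26.325486% of Orion Logistics SA.

26.325486%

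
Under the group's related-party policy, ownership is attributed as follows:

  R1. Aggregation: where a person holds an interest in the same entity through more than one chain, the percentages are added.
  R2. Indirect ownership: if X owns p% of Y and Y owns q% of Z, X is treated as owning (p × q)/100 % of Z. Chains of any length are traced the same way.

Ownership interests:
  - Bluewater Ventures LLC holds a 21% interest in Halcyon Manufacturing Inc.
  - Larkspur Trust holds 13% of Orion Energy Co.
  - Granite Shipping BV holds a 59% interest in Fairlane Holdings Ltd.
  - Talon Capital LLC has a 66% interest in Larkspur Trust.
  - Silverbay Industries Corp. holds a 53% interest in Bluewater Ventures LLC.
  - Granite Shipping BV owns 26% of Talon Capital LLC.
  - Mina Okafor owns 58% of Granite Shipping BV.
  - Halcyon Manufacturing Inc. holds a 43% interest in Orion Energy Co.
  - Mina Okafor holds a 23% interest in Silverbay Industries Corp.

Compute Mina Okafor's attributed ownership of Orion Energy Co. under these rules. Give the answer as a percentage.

Chain via Granite Shipping BV → Talon Capital LLC → Larkspur Trust (R2): 58% × 26% × 66% × 13% = 1.293864% of Orion Energy Co.
Chain via Silverbay Industries Corp. → Bluewater Ventures LLC → Halcyon Manufacturing Inc. (R2): 23% × 53% × 21% × 43% = 1.100757% of Orion Energy Co.
Aggregating (R1): 1.293864% + 1.100757% = 2.394621%.

2.394621%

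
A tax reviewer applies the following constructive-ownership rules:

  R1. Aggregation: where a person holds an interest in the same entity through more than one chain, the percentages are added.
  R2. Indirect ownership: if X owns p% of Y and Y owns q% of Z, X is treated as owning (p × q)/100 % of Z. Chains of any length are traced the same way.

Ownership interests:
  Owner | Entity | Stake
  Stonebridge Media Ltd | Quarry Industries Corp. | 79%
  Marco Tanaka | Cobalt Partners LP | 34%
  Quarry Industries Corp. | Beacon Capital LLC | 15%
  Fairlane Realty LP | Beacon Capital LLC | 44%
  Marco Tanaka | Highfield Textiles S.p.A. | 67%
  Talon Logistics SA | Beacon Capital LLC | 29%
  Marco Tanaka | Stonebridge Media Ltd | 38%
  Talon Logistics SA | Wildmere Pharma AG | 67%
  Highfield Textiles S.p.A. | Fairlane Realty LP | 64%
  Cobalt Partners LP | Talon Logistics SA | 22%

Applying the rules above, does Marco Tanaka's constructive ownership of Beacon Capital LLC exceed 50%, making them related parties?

No

Chain via Stonebridge Media Ltd → Quarry Industries Corp. (R2): 38% × 79% × 15% = 4.503% of Beacon Capital LLC.
Chain via Highfield Textiles S.p.A. → Fairlane Realty LP (R2): 67% × 64% × 44% = 18.8672% of Beacon Capital LLC.
Chain via Cobalt Partners LP → Talon Logistics SA (R2): 34% × 22% × 29% = 2.1692% of Beacon Capital LLC.
Aggregating (R1): 4.503% + 18.8672% + 2.1692% = 25.5394%.
25.5394% does not exceed the 50% threshold, so Marco is not a related party to Beacon Capital LLC.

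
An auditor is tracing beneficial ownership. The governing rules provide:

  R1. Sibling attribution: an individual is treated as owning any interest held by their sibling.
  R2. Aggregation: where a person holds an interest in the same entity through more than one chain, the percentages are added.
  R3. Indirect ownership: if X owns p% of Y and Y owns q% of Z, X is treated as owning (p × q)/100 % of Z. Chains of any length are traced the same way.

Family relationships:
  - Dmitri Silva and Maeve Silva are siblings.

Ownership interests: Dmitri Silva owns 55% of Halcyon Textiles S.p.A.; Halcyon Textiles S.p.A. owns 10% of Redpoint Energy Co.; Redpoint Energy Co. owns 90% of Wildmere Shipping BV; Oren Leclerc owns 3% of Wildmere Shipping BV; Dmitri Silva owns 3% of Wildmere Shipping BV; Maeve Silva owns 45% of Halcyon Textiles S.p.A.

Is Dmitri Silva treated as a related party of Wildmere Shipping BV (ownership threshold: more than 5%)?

Yes

By sibling attribution (R1), Dmitri Silva is treated as also owning Maeve Silva's interest in Halcyon Textiles S.p.A, giving 55% + 45% = 100%.
Chain via Halcyon Textiles S.p.A. → Redpoint Energy Co. (R3): 100% × 10% × 90% = 9% of Wildmere Shipping BV.
Direct interest in Wildmere Shipping BV: 3%.
Aggregating (R2): 9% + 3% = 12%.
12% exceeds the 5% threshold, so Dmitri is a related party to Wildmere Shipping BV.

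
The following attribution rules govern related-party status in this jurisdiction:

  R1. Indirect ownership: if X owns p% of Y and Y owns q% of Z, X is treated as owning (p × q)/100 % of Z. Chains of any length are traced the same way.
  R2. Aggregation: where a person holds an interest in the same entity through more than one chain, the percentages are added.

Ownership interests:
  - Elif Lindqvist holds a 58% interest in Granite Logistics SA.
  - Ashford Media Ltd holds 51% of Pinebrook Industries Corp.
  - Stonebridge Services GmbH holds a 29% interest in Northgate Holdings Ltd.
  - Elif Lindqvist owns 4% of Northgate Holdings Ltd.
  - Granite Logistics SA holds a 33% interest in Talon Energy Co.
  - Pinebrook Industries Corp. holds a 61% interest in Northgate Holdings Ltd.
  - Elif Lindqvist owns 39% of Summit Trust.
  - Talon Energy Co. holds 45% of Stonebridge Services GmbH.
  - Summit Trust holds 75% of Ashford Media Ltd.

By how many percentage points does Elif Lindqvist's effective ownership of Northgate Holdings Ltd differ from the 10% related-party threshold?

Chain via Summit Trust → Ashford Media Ltd → Pinebrook Industries Corp. (R1): 39% × 75% × 51% × 61% = 9.099675% of Northgate Holdings Ltd.
Chain via Granite Logistics SA → Talon Energy Co. → Stonebridge Services GmbH (R1): 58% × 33% × 45% × 29% = 2.49777% of Northgate Holdings Ltd.
Direct interest in Northgate Holdings Ltd: 4%.
Aggregating (R2): 9.099675% + 2.49777% + 4% = 15.597445%.
15.597445% exceeds the 10% threshold by 5.597445 percentage points.

5.597445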